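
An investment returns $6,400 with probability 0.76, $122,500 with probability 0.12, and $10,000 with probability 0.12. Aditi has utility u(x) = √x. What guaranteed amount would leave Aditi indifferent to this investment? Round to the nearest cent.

$13,179.04

E[u] = 0.76·√6400 + 0.12·√122500 + 0.12·√10000 = 0.76·80 + 0.12·350 + 0.12·100 = 114.8
CE = (114.8)² = 13179.04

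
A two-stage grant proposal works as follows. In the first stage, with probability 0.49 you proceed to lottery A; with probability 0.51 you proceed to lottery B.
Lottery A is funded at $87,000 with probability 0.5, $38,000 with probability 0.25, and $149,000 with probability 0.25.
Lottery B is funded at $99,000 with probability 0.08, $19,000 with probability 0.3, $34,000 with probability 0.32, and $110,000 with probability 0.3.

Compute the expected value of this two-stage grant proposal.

EV(A) = 0.5 × 87000 + 0.25 × 38000 + 0.25 × 149000 = 43500 + 9500 + 37250 = 90250
EV(B) = 0.08 × 99000 + 0.3 × 19000 + 0.32 × 34000 + 0.3 × 110000 = 7920 + 5700 + 10880 + 33000 = 57500
Overall = 0.49 × 90250 + 0.51 × 57500 = 44222.5 + 29325 = 73547.5

$73,547.50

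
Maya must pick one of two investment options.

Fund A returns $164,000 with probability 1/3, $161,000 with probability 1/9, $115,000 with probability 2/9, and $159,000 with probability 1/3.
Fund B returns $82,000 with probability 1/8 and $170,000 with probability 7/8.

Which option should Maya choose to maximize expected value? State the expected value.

Fund A = 1/3 × 164000 + 1/9 × 161000 + 2/9 × 115000 + 1/3 × 159000 = 54666.6667 + 17888.8889 + 25555.5556 + 53000 = 151111.1111
Fund B = 1/8 × 82000 + 7/8 × 170000 = 10250 + 148750 = 159000

Fund B ($159,000)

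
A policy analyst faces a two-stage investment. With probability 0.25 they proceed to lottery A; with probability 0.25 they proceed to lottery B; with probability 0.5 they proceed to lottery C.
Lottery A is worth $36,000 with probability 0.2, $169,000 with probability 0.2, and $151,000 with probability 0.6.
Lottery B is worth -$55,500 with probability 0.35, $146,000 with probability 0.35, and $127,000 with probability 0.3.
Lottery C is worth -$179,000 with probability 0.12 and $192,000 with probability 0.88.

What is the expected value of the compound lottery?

EV(A) = 0.2 × 36000 + 0.2 × 169000 + 0.6 × 151000 = 7200 + 33800 + 90600 = 131600
EV(B) = 0.35 × (-55500) + 0.35 × 146000 + 0.3 × 127000 = -19425 + 51100 + 38100 = 69775
EV(C) = 0.12 × (-179000) + 0.88 × 192000 = -21480 + 168960 = 147480
Overall = 0.25 × 131600 + 0.25 × 69775 + 0.5 × 147480 = 32900 + 17443.75 + 73740 = 124083.75

$124,083.75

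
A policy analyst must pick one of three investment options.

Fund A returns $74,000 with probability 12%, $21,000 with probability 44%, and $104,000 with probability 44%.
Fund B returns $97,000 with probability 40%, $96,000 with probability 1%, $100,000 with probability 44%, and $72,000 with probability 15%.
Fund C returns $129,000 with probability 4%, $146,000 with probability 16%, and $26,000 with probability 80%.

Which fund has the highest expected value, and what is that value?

Fund B ($94,560)

Fund A = 0.12 × 74000 + 0.44 × 21000 + 0.44 × 104000 = 8880 + 9240 + 45760 = 63880
Fund B = 0.4 × 97000 + 0.01 × 96000 + 0.44 × 100000 + 0.15 × 72000 = 38800 + 960 + 44000 + 10800 = 94560
Fund C = 0.04 × 129000 + 0.16 × 146000 + 0.8 × 26000 = 5160 + 23360 + 20800 = 49320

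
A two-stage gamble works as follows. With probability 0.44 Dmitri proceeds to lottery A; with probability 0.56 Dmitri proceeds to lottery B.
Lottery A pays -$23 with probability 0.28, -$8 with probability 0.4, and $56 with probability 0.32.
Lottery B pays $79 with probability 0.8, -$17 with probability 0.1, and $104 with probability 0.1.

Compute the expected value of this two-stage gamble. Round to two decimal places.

EV(A) = 0.28 × (-23) + 0.4 × (-8) + 0.32 × 56 = -6.44 − 3.2 + 17.92 = 8.28
EV(B) = 0.8 × 79 + 0.1 × (-17) + 0.1 × 104 = 63.2 − 1.7 + 10.4 = 71.9
Overall = 0.44 × 8.28 + 0.56 × 71.9 = 3.6432 + 40.264 = 43.9072

$43.91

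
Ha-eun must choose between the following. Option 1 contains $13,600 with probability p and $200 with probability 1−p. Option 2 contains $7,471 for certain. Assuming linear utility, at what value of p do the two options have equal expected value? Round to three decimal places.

p·13600 + (1−p)·200 = 7471
13400p + 200 = 7471
p = (7471 − 200) / 13400

p = 0.543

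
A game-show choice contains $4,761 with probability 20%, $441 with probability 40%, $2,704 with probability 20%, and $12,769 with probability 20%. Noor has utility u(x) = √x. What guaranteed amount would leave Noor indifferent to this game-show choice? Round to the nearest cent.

$3,047.04

E[u] = 0.2·√4761 + 0.4·√441 + 0.2·√2704 + 0.2·√12769 = 0.2·69 + 0.4·21 + 0.2·52 + 0.2·113 = 55.2
CE = (55.2)² = 3047.04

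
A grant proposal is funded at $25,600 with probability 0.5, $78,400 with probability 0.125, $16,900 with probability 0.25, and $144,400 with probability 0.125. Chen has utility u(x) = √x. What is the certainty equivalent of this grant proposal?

E[u] = 0.5·√25600 + 0.125·√78400 + 0.25·√16900 + 0.125·√144400 = 0.5·160 + 0.125·280 + 0.25·130 + 0.125·380 = 195
CE = (195)² = 38025

$38,025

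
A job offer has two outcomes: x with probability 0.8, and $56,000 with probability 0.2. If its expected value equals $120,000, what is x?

0.8·x + 0.2·56000 = 120000
0.8·x = 120000 − 11200 = 108800
x = 108800 / 0.8 = 136000

x = $136,000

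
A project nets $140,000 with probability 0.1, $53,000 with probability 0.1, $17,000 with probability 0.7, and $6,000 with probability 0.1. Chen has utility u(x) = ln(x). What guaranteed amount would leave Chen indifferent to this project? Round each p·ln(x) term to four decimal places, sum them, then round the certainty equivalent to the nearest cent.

E[u] = 0.1·ln(140000) + 0.1·ln(53000) + 0.7·ln(17000) + 0.1·ln(6000) = 1.1849 + 1.0878 + 6.8187 + 0.8700 = 9.9614
CE = e^9.9614 ≈ 21192.44

$21,192.44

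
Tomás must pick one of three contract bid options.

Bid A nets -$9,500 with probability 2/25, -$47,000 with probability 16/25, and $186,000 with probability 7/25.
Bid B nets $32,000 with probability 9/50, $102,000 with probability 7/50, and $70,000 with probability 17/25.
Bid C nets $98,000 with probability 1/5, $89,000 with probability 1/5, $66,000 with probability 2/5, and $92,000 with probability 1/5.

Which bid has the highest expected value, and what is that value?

Bid C ($82,200)

Bid A = 2/25 × (-9500) + 16/25 × (-47000) + 7/25 × 186000 = -760 − 30080 + 52080 = 21240
Bid B = 9/50 × 32000 + 7/50 × 102000 + 17/25 × 70000 = 5760 + 14280 + 47600 = 67640
Bid C = 1/5 × 98000 + 1/5 × 89000 + 2/5 × 66000 + 1/5 × 92000 = 19600 + 17800 + 26400 + 18400 = 82200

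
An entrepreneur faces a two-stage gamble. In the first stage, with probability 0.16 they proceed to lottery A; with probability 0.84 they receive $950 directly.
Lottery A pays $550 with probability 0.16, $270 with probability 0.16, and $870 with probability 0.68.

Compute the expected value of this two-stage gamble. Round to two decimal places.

$913.65

EV(A) = 0.16 × 550 + 0.16 × 270 + 0.68 × 870 = 88 + 43.2 + 591.6 = 722.8
Branch B: 950 (certain)
Overall = 0.16 × 722.8 + 0.84 × 950 = 115.648 + 798 = 913.648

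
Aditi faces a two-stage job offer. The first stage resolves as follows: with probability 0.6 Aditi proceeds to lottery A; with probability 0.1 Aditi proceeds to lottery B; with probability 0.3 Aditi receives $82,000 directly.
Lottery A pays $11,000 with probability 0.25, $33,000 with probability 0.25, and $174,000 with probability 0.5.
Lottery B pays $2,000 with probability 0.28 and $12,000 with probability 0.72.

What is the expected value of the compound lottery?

$84,320

EV(A) = 0.25 × 11000 + 0.25 × 33000 + 0.5 × 174000 = 2750 + 8250 + 87000 = 98000
EV(B) = 0.28 × 2000 + 0.72 × 12000 = 560 + 8640 = 9200
Branch C: 82000 (certain)
Overall = 0.6 × 98000 + 0.1 × 9200 + 0.3 × 82000 = 58800 + 920 + 24600 = 84320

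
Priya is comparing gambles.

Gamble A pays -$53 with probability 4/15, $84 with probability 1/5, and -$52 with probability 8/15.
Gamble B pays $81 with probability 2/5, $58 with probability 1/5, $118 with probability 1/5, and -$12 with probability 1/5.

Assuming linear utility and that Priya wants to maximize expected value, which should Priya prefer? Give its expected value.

Gamble B ($65.20)

Gamble A = 4/15 × (-53) + 1/5 × 84 + 8/15 × (-52) = -14.1333 + 16.8 − 27.7333 = -25.0667
Gamble B = 2/5 × 81 + 1/5 × 58 + 1/5 × 118 + 1/5 × (-12) = 32.4 + 11.6 + 23.6 − 2.4 = 65.2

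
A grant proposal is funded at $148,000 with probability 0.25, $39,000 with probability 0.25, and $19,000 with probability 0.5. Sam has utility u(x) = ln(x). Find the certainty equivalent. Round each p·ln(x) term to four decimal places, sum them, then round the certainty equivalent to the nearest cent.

$37,990.83

E[u] = 0.25·ln(148000) + 0.25·ln(39000) + 0.5·ln(19000) = 2.9762 + 2.6428 + 4.9261 = 10.5451
CE = e^10.5451 ≈ 37990.83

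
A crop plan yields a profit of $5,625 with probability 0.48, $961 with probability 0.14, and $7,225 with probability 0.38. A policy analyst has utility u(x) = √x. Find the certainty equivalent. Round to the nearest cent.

$5,276.57

E[u] = 0.48·√5625 + 0.14·√961 + 0.38·√7225 = 0.48·75 + 0.14·31 + 0.38·85 = 72.64
CE = (72.64)² = 5276.5696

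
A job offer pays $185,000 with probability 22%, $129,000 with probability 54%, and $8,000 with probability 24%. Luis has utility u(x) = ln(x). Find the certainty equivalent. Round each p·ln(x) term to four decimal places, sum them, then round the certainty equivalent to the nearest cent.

$71,653.69

E[u] = 0.22·ln(185000) + 0.54·ln(129000) + 0.24·ln(8000) = 2.6682 + 6.3545 + 2.1569 = 11.1796
CE = e^11.1796 ≈ 71653.69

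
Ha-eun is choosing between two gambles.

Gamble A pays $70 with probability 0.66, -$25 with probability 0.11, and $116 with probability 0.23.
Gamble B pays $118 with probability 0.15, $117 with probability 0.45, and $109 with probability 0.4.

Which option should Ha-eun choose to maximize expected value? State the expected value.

Gamble B ($113.95)

Gamble A = 0.66 × 70 + 0.11 × (-25) + 0.23 × 116 = 46.2 − 2.75 + 26.68 = 70.13
Gamble B = 0.15 × 118 + 0.45 × 117 + 0.4 × 109 = 17.7 + 52.65 + 43.6 = 113.95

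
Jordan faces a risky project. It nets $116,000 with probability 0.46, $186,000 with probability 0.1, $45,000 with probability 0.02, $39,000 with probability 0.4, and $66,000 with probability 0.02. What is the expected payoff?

EV = 0.46 × 116000 + 0.1 × 186000 + 0.02 × 45000 + 0.4 × 39000 + 0.02 × 66000 = 53360 + 18600 + 900 + 15600 + 1320 = 89780

$89,780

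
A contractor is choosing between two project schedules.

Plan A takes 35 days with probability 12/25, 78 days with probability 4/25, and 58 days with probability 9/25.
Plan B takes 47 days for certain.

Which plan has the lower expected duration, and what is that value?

Plan B (47 days)

Plan A = 12/25 × 35 + 4/25 × 78 + 9/25 × 58 = 16.8 + 12.48 + 20.88 = 50.16
Plan B: 47 (certain)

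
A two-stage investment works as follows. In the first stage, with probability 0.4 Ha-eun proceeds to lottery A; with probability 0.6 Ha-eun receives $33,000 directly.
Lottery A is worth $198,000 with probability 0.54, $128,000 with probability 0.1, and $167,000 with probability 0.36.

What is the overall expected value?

EV(A) = 0.54 × 198000 + 0.1 × 128000 + 0.36 × 167000 = 106920 + 12800 + 60120 = 179840
Branch B: 33000 (certain)
Overall = 0.4 × 179840 + 0.6 × 33000 = 71936 + 19800 = 91736

$91,736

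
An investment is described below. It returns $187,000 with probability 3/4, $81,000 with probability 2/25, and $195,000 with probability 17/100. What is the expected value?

$179,880

EV = 3/4 × 187000 + 2/25 × 81000 + 17/100 × 195000 = 140250 + 6480 + 33150 = 179880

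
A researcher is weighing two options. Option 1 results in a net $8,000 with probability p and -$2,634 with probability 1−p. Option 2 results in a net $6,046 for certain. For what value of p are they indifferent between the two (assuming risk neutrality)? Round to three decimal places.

p·8000 + (1−p)·(-2634) = 6046
10634p − 2634 = 6046
p = (6046 + 2634) / 10634

p = 0.816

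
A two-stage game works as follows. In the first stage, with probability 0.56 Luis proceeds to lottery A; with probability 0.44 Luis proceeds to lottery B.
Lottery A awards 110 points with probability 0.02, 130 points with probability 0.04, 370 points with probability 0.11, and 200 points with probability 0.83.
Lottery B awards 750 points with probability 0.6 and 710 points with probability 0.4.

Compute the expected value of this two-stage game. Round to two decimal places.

EV(A) = 0.02 × 110 + 0.04 × 130 + 0.11 × 370 + 0.83 × 200 = 2.2 + 5.2 + 40.7 + 166 = 214.1
EV(B) = 0.6 × 750 + 0.4 × 710 = 450 + 284 = 734
Overall = 0.56 × 214.1 + 0.44 × 734 = 119.896 + 322.96 = 442.856

442.86 points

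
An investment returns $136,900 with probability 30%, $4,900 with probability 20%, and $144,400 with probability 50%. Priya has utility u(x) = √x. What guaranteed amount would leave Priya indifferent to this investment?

E[u] = 0.3·√136900 + 0.2·√4900 + 0.5·√144400 = 0.3·370 + 0.2·70 + 0.5·380 = 315
CE = (315)² = 99225

$99,225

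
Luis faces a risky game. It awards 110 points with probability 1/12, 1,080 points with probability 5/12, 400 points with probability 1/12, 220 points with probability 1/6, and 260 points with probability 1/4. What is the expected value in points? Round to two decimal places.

594.17 points

EV = 1/12 × 110 + 5/12 × 1080 + 1/12 × 400 + 1/6 × 220 + 1/4 × 260 = 9.1667 + 450 + 33.3333 + 36.6667 + 65 = 594.1667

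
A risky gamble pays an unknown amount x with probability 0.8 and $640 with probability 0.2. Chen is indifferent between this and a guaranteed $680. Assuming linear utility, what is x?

x = $690

0.8·x + 0.2·640 = 680
0.8·x = 680 − 128 = 552
x = 552 / 0.8 = 690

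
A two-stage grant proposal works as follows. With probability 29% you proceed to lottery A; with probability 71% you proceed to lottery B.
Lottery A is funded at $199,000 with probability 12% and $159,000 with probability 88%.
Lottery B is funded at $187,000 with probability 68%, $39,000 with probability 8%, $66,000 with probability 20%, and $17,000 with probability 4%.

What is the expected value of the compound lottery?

EV(A) = 0.12 × 199000 + 0.88 × 159000 = 23880 + 139920 = 163800
EV(B) = 0.68 × 187000 + 0.08 × 39000 + 0.2 × 66000 + 0.04 × 17000 = 127160 + 3120 + 13200 + 680 = 144160
Overall = 0.29 × 163800 + 0.71 × 144160 = 47502 + 102353.6 = 149855.6

$149,855.60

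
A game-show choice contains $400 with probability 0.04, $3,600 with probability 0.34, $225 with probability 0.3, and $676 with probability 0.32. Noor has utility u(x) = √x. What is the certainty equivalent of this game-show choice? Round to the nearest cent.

E[u] = 0.04·√400 + 0.34·√3600 + 0.3·√225 + 0.32·√676 = 0.04·20 + 0.34·60 + 0.3·15 + 0.32·26 = 34.02
CE = (34.02)² = 1157.3604

$1,157.36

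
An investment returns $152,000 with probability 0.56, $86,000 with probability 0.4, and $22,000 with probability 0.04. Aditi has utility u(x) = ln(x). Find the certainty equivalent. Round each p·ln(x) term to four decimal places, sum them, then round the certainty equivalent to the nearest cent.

E[u] = 0.56·ln(152000) + 0.4·ln(86000) + 0.04·ln(22000) = 6.6817 + 4.5448 + 0.4000 = 11.6265
CE = e^11.6265 ≈ 112027.54

$112,027.54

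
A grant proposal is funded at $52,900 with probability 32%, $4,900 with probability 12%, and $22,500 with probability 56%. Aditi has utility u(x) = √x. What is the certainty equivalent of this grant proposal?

E[u] = 0.32·√52900 + 0.12·√4900 + 0.56·√22500 = 0.32·230 + 0.12·70 + 0.56·150 = 166
CE = (166)² = 27556

$27,556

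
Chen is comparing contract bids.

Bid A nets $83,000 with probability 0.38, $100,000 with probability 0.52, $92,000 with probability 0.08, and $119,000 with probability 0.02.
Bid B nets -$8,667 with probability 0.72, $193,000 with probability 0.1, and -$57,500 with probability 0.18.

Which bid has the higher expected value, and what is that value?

Bid A = 0.38 × 83000 + 0.52 × 100000 + 0.08 × 92000 + 0.02 × 119000 = 31540 + 52000 + 7360 + 2380 = 93280
Bid B = 0.72 × (-8667) + 0.1 × 193000 + 0.18 × (-57500) = -6240.24 + 19300 − 10350 = 2709.76

Bid A ($93,280)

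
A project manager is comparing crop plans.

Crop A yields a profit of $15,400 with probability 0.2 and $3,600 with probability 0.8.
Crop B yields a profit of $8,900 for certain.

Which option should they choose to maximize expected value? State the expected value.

Crop B ($8,900)

Crop A = 0.2 × 15400 + 0.8 × 3600 = 3080 + 2880 = 5960
Crop B: 8900 (certain)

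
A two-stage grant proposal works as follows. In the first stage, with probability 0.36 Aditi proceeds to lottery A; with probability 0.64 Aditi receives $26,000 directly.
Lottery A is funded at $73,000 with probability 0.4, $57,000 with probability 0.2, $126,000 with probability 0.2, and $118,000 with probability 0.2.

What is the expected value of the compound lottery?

EV(A) = 0.4 × 73000 + 0.2 × 57000 + 0.2 × 126000 + 0.2 × 118000 = 29200 + 11400 + 25200 + 23600 = 89400
Branch B: 26000 (certain)
Overall = 0.36 × 89400 + 0.64 × 26000 = 32184 + 16640 = 48824

$48,824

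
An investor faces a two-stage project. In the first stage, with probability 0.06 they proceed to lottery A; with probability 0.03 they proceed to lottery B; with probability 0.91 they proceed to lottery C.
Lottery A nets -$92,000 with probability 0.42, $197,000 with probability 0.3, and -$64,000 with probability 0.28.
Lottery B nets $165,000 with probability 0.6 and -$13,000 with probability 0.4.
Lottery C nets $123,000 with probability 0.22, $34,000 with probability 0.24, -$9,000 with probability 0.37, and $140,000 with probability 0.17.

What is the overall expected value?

EV(A) = 0.42 × (-92000) + 0.3 × 197000 + 0.28 × (-64000) = -38640 + 59100 − 17920 = 2540
EV(B) = 0.6 × 165000 + 0.4 × (-13000) = 99000 − 5200 = 93800
EV(C) = 0.22 × 123000 + 0.24 × 34000 + 0.37 × (-9000) + 0.17 × 140000 = 27060 + 8160 − 3330 + 23800 = 55690
Overall = 0.06 × 2540 + 0.03 × 93800 + 0.91 × 55690 = 152.4 + 2814 + 50677.9 = 53644.3

$53,644.30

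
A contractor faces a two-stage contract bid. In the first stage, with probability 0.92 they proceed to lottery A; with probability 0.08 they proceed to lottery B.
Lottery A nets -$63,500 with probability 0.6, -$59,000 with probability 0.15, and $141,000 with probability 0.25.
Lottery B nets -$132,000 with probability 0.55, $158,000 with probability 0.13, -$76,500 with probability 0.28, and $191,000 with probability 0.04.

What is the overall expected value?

-$16,031.20

EV(A) = 0.6 × (-63500) + 0.15 × (-59000) + 0.25 × 141000 = -38100 − 8850 + 35250 = -11700
EV(B) = 0.55 × (-132000) + 0.13 × 158000 + 0.28 × (-76500) + 0.04 × 191000 = -72600 + 20540 − 21420 + 7640 = -65840
Overall = 0.92 × (-11700) + 0.08 × (-65840) = -10764 − 5267.2 = -16031.2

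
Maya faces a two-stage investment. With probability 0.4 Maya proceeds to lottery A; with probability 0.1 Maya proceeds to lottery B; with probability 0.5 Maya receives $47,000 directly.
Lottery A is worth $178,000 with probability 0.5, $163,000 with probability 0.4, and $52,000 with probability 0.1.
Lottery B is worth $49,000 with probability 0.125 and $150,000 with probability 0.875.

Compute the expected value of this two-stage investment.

EV(A) = 0.5 × 178000 + 0.4 × 163000 + 0.1 × 52000 = 89000 + 65200 + 5200 = 159400
EV(B) = 0.125 × 49000 + 0.875 × 150000 = 6125 + 131250 = 137375
Branch C: 47000 (certain)
Overall = 0.4 × 159400 + 0.1 × 137375 + 0.5 × 47000 = 63760 + 13737.5 + 23500 = 100997.5

$100,997.50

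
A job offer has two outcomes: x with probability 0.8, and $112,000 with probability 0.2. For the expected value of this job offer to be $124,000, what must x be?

0.8·x + 0.2·112000 = 124000
0.8·x = 124000 − 22400 = 101600
x = 101600 / 0.8 = 127000

x = $127,000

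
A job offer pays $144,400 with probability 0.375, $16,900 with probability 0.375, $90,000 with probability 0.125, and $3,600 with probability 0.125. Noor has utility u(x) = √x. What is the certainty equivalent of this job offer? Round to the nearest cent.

E[u] = 0.375·√144400 + 0.375·√16900 + 0.125·√90000 + 0.125·√3600 = 0.375·380 + 0.375·130 + 0.125·300 + 0.125·60 = 236.25
CE = (236.25)² = 55814.0625

$55,814.06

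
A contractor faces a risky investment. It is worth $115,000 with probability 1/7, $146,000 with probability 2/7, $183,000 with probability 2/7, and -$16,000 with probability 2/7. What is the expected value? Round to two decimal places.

EV = 1/7 × 115000 + 2/7 × 146000 + 2/7 × 183000 + 2/7 × (-16000) = 16428.5714 + 41714.2857 + 52285.7143 − 4571.4286 = 105857.1429

$105,857.14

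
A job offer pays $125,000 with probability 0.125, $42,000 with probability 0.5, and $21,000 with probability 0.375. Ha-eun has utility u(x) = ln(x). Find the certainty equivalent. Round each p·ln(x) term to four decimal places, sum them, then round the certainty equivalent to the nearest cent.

$37,115.87

E[u] = 0.125·ln(125000) + 0.5·ln(42000) + 0.375·ln(21000) = 1.4670 + 5.3227 + 3.7321 = 10.5218
CE = e^10.5218 ≈ 37115.87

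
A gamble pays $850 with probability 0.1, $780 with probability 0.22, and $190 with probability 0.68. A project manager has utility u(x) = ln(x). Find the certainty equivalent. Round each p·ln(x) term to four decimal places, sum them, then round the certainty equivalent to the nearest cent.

$301.12

E[u] = 0.1·ln(850) + 0.22·ln(780) + 0.68·ln(190) = 0.6745 + 1.4650 + 3.5680 = 5.7075
CE = e^5.7075 ≈ 301.12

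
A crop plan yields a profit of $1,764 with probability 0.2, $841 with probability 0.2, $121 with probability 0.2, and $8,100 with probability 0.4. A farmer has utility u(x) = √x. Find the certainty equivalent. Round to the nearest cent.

$2,745.76

E[u] = 0.2·√1764 + 0.2·√841 + 0.2·√121 + 0.4·√8100 = 0.2·42 + 0.2·29 + 0.2·11 + 0.4·90 = 52.4
CE = (52.4)² = 2745.76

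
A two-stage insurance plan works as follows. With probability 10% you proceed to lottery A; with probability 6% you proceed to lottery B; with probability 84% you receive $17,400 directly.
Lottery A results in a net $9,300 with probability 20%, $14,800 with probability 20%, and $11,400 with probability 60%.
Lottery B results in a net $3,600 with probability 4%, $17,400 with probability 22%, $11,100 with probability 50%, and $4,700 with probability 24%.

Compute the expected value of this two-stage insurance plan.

EV(A) = 0.2 × 9300 + 0.2 × 14800 + 0.6 × 11400 = 1860 + 2960 + 6840 = 11660
EV(B) = 0.04 × 3600 + 0.22 × 17400 + 0.5 × 11100 + 0.24 × 4700 = 144 + 3828 + 5550 + 1128 = 10650
Branch C: 17400 (certain)
Overall = 0.1 × 11660 + 0.06 × 10650 + 0.84 × 17400 = 1166 + 639 + 14616 = 16421

$16,421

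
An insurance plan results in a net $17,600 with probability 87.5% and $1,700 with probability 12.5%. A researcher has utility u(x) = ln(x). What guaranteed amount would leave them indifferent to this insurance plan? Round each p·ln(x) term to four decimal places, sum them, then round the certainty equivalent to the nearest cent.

E[u] = 0.875·ln(17600) + 0.125·ln(1700) = 8.5537 + 0.9298 = 9.4835
CE = e^9.4835 ≈ 13141.10

$13,141.10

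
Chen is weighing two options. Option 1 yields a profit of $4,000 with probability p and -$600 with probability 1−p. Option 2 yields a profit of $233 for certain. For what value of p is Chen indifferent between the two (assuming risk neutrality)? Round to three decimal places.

p·4000 + (1−p)·(-600) = 233
4600p − 600 = 233
p = (233 + 600) / 4600

p = 0.181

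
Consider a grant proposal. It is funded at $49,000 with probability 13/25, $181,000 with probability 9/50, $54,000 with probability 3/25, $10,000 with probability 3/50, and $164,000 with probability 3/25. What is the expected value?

$84,820

EV = 13/25 × 49000 + 9/50 × 181000 + 3/25 × 54000 + 3/50 × 10000 + 3/25 × 164000 = 25480 + 32580 + 6480 + 600 + 19680 = 84820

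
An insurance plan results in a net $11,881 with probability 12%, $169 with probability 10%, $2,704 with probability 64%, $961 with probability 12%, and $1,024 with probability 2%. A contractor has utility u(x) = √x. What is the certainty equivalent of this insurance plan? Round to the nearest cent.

$2,706.08

E[u] = 0.12·√11881 + 0.1·√169 + 0.64·√2704 + 0.12·√961 + 0.02·√1024 = 0.12·109 + 0.1·13 + 0.64·52 + 0.12·31 + 0.02·32 = 52.02
CE = (52.02)² = 2706.0804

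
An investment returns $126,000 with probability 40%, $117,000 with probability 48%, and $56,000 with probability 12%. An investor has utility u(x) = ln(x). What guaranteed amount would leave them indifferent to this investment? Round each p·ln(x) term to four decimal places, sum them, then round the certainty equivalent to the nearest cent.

$110,326.56

E[u] = 0.4·ln(126000) + 0.48·ln(117000) + 0.12·ln(56000) = 4.6976 + 5.6016 + 1.3120 = 11.6112
CE = e^11.6112 ≈ 110326.56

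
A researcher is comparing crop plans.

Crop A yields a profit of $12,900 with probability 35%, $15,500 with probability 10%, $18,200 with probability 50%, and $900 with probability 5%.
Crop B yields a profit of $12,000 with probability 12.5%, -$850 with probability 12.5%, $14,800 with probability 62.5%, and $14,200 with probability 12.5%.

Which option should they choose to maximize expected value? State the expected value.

Crop A = 0.35 × 12900 + 0.1 × 15500 + 0.5 × 18200 + 0.05 × 900 = 4515 + 1550 + 9100 + 45 = 15210
Crop B = 0.125 × 12000 + 0.125 × (-850) + 0.625 × 14800 + 0.125 × 14200 = 1500 − 106.25 + 9250 + 1775 = 12418.75

Crop A ($15,210)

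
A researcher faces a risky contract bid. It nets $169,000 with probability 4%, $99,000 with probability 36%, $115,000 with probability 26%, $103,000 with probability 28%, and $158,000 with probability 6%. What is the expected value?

$110,620

EV = 0.04 × 169000 + 0.36 × 99000 + 0.26 × 115000 + 0.28 × 103000 + 0.06 × 158000 = 6760 + 35640 + 29900 + 28840 + 9480 = 110620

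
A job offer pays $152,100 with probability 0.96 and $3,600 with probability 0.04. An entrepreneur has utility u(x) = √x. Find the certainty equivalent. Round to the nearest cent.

$141,978.24

E[u] = 0.96·√152100 + 0.04·√3600 = 0.96·390 + 0.04·60 = 376.8
CE = (376.8)² = 141978.24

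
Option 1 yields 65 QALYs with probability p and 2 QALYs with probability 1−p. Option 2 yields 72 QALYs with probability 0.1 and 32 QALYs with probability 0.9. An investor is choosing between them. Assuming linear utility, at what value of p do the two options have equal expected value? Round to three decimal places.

p = 0.540

EV(Option 2) = 0.1 × 72 + 0.9 × 32 = 7.2 + 28.8 = 36
p·65 + (1−p)·2 = 36
63p + 2 = 36
p = (36 − 2) / 63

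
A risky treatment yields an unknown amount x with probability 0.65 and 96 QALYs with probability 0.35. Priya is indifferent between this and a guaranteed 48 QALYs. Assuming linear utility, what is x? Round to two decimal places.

x = 22.15 QALYs

0.65·x + 0.35·96 = 48
0.65·x = 48 − 33.6 = 14.4
x = 14.4 / 0.65 = 22.1538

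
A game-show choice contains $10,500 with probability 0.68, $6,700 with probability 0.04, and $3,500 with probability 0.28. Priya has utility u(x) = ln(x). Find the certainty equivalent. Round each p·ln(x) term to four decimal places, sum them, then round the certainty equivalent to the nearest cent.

E[u] = 0.68·ln(10500) + 0.04·ln(6700) + 0.28·ln(3500) = 6.2962 + 0.3524 + 2.2849 = 8.9335
CE = e^8.9335 ≈ 7581.76

$7,581.76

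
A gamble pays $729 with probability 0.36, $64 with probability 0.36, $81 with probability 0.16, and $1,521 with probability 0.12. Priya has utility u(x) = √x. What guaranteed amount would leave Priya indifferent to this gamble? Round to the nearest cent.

E[u] = 0.36·√729 + 0.36·√64 + 0.16·√81 + 0.12·√1521 = 0.36·27 + 0.36·8 + 0.16·9 + 0.12·39 = 18.72
CE = (18.72)² = 350.4384

$350.44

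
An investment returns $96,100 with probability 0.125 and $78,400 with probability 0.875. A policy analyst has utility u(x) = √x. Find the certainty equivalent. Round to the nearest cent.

E[u] = 0.125·√96100 + 0.875·√78400 = 0.125·310 + 0.875·280 = 283.75
CE = (283.75)² = 80514.0625

$80,514.06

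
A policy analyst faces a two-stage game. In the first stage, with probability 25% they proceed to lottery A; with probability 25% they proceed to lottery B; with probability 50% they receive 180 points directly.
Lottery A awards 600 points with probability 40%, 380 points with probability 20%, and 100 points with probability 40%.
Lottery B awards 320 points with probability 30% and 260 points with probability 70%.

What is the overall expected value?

EV(A) = 0.4 × 600 + 0.2 × 380 + 0.4 × 100 = 240 + 76 + 40 = 356
EV(B) = 0.3 × 320 + 0.7 × 260 = 96 + 182 = 278
Branch C: 180 (certain)
Overall = 0.25 × 356 + 0.25 × 278 + 0.5 × 180 = 89 + 69.5 + 90 = 248.5

248.5 points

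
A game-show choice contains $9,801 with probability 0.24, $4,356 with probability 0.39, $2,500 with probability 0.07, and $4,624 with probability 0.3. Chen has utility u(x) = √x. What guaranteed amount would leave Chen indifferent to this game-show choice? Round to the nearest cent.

E[u] = 0.24·√9801 + 0.39·√4356 + 0.07·√2500 + 0.3·√4624 = 0.24·99 + 0.39·66 + 0.07·50 + 0.3·68 = 73.4
CE = (73.4)² = 5387.56

$5,387.56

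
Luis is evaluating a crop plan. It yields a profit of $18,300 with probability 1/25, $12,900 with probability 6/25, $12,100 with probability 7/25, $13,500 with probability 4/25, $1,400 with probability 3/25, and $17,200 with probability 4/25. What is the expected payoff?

$12,296

EV = 1/25 × 18300 + 6/25 × 12900 + 7/25 × 12100 + 4/25 × 13500 + 3/25 × 1400 + 4/25 × 17200 = 732 + 3096 + 3388 + 2160 + 168 + 2752 = 12296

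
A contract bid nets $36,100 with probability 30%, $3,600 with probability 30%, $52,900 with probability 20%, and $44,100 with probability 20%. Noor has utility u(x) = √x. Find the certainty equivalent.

$26,569

E[u] = 0.3·√36100 + 0.3·√3600 + 0.2·√52900 + 0.2·√44100 = 0.3·190 + 0.3·60 + 0.2·230 + 0.2·210 = 163
CE = (163)² = 26569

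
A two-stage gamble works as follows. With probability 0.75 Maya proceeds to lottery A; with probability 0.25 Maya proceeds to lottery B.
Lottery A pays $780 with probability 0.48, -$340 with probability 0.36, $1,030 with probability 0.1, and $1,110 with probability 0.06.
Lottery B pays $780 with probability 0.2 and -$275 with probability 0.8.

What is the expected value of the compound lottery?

EV(A) = 0.48 × 780 + 0.36 × (-340) + 0.1 × 1030 + 0.06 × 1110 = 374.4 − 122.4 + 103 + 66.6 = 421.6
EV(B) = 0.2 × 780 + 0.8 × (-275) = 156 − 220 = -64
Overall = 0.75 × 421.6 + 0.25 × (-64) = 316.2 − 16 = 300.2

$300.20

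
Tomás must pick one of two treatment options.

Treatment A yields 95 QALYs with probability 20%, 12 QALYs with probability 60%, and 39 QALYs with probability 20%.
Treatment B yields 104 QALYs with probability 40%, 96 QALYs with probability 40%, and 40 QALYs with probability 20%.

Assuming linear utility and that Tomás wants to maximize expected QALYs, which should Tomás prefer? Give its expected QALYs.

Treatment B (88 QALYs)

Treatment A = 0.2 × 95 + 0.6 × 12 + 0.2 × 39 = 19 + 7.2 + 7.8 = 34
Treatment B = 0.4 × 104 + 0.4 × 96 + 0.2 × 40 = 41.6 + 38.4 + 8 = 88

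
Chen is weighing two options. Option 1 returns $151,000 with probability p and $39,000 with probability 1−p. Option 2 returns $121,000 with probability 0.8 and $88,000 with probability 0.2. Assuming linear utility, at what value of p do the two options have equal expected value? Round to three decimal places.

EV(Option 2) = 0.8 × 121000 + 0.2 × 88000 = 96800 + 17600 = 114400
p·151000 + (1−p)·39000 = 114400
112000p + 39000 = 114400
p = (114400 − 39000) / 112000

p = 0.673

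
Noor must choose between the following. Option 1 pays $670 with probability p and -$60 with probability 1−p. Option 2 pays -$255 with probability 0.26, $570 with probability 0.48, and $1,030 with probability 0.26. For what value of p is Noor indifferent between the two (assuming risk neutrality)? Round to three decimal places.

EV(Option 2) = 0.26 × (-255) + 0.48 × 570 + 0.26 × 1030 = -66.3 + 273.6 + 267.8 = 475.1
p·670 + (1−p)·(-60) = 475.1
730p − 60 = 475.1
p = (475.1 + 60) / 730

p = 0.733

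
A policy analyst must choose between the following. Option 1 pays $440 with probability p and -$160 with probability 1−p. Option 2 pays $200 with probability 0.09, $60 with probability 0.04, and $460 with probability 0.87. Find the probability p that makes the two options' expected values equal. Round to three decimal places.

EV(Option 2) = 0.09 × 200 + 0.04 × 60 + 0.87 × 460 = 18 + 2.4 + 400.2 = 420.6
p·440 + (1−p)·(-160) = 420.6
600p − 160 = 420.6
p = (420.6 + 160) / 600

p = 0.968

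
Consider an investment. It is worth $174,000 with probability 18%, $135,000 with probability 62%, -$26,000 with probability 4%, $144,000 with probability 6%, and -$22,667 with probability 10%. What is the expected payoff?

$120,353.30

EV = 0.18 × 174000 + 0.62 × 135000 + 0.04 × (-26000) + 0.06 × 144000 + 0.1 × (-22667) = 31320 + 83700 − 1040 + 8640 − 2266.7 = 120353.3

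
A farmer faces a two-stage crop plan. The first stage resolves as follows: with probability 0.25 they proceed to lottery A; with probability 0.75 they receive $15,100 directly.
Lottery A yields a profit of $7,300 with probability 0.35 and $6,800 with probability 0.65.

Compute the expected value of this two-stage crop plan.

EV(A) = 0.35 × 7300 + 0.65 × 6800 = 2555 + 4420 = 6975
Branch B: 15100 (certain)
Overall = 0.25 × 6975 + 0.75 × 15100 = 1743.75 + 11325 = 13068.75

$13,068.75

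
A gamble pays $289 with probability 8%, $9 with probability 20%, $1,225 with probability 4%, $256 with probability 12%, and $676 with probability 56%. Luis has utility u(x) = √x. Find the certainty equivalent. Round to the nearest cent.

E[u] = 0.08·√289 + 0.2·√9 + 0.04·√1225 + 0.12·√256 + 0.56·√676 = 0.08·17 + 0.2·3 + 0.04·35 + 0.12·16 + 0.56·26 = 19.84
CE = (19.84)² = 393.6256

$393.63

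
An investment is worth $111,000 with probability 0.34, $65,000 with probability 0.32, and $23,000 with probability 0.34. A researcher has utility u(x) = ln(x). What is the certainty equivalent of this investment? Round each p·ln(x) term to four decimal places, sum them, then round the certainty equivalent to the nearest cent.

$54,770.12

E[u] = 0.34·ln(111000) + 0.32·ln(65000) + 0.34·ln(23000) = 3.9499 + 3.5463 + 3.4147 = 10.9109
CE = e^10.9109 ≈ 54770.12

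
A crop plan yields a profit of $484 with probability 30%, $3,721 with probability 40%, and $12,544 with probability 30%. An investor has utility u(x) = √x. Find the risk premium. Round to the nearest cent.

E[u] = 0.3·√484 + 0.4·√3721 + 0.3·√12544 = 0.3·22 + 0.4·61 + 0.3·112 = 64.6
CE = (64.6)² = 4173.16
Risk premium = EV − CE = 5396.8 − 4173.16 = 1223.64

$1,223.64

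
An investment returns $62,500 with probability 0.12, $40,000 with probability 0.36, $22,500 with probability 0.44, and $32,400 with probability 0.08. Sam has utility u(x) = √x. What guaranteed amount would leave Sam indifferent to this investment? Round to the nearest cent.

E[u] = 0.12·√62500 + 0.36·√40000 + 0.44·√22500 + 0.08·√32400 = 0.12·250 + 0.36·200 + 0.44·150 + 0.08·180 = 182.4
CE = (182.4)² = 33269.76

$33,269.76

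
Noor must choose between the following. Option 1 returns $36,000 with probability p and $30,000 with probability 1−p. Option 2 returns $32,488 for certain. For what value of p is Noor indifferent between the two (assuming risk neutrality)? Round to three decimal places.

p = 0.415

p·36000 + (1−p)·30000 = 32488
6000p + 30000 = 32488
p = (32488 − 30000) / 6000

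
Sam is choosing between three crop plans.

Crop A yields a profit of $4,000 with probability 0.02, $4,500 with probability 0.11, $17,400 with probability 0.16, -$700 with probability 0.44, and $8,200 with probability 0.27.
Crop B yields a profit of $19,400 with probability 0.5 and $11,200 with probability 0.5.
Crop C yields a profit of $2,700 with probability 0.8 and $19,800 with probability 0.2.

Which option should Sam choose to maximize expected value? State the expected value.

Crop A = 0.02 × 4000 + 0.11 × 4500 + 0.16 × 17400 + 0.44 × (-700) + 0.27 × 8200 = 80 + 495 + 2784 − 308 + 2214 = 5265
Crop B = 0.5 × 19400 + 0.5 × 11200 = 9700 + 5600 = 15300
Crop C = 0.8 × 2700 + 0.2 × 19800 = 2160 + 3960 = 6120

Crop B ($15,300)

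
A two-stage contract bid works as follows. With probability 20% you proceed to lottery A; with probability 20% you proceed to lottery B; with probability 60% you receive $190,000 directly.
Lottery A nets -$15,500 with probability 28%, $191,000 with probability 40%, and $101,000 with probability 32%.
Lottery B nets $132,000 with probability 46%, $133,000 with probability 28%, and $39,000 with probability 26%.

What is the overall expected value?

$156,496

EV(A) = 0.28 × (-15500) + 0.4 × 191000 + 0.32 × 101000 = -4340 + 76400 + 32320 = 104380
EV(B) = 0.46 × 132000 + 0.28 × 133000 + 0.26 × 39000 = 60720 + 37240 + 10140 = 108100
Branch C: 190000 (certain)
Overall = 0.2 × 104380 + 0.2 × 108100 + 0.6 × 190000 = 20876 + 21620 + 114000 = 156496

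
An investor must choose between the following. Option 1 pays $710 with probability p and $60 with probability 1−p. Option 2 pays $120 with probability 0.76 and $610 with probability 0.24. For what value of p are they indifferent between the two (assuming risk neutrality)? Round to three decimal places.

p = 0.273

EV(Option 2) = 0.76 × 120 + 0.24 × 610 = 91.2 + 146.4 = 237.6
p·710 + (1−p)·60 = 237.6
650p + 60 = 237.6
p = (237.6 − 60) / 650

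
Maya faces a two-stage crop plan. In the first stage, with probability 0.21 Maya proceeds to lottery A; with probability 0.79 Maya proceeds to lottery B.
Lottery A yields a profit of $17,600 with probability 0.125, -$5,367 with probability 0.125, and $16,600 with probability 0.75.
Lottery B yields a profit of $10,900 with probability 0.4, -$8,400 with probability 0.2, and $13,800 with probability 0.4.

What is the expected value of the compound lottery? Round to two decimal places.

EV(A) = 0.125 × 17600 + 0.125 × (-5367) + 0.75 × 16600 = 2200 − 670.875 + 12450 = 13979.125
EV(B) = 0.4 × 10900 + 0.2 × (-8400) + 0.4 × 13800 = 4360 − 1680 + 5520 = 8200
Overall = 0.21 × 13979.125 + 0.79 × 8200 = 2935.61625 + 6478 = 9413.61625

$9,413.62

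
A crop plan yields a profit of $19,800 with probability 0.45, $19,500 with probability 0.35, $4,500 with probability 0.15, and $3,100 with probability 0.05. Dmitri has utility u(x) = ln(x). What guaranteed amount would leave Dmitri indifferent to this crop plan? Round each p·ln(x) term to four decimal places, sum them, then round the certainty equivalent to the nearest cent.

$14,374.34

E[u] = 0.45·ln(19800) + 0.35·ln(19500) + 0.15·ln(4500) + 0.05·ln(3100) = 4.4520 + 3.4574 + 1.2618 + 0.4020 = 9.5732
CE = e^9.5732 ≈ 14374.34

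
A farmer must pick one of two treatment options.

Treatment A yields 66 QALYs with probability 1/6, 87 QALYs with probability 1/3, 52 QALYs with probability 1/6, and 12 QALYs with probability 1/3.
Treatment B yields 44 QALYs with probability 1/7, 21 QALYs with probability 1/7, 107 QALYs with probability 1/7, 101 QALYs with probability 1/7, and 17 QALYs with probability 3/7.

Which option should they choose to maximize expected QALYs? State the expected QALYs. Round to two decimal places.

Treatment A = 1/6 × 66 + 1/3 × 87 + 1/6 × 52 + 1/3 × 12 = 11 + 29 + 8.6667 + 4 = 52.6667
Treatment B = 1/7 × 44 + 1/7 × 21 + 1/7 × 107 + 1/7 × 101 + 3/7 × 17 = 6.2857 + 3 + 15.2857 + 14.4286 + 7.2857 = 46.2857

Treatment A (52.67 QALYs)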